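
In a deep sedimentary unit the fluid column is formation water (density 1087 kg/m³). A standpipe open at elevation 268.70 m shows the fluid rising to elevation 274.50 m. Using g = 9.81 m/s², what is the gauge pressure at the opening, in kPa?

P ≈ 61.8 kPa

Pressure head ψ = h − z = 274.50 − 268.70 = 5.80 m.
P = ρgψ = 1087 × 9.81 × 5.80 = 61848 Pa ≈ 61.8 kPa.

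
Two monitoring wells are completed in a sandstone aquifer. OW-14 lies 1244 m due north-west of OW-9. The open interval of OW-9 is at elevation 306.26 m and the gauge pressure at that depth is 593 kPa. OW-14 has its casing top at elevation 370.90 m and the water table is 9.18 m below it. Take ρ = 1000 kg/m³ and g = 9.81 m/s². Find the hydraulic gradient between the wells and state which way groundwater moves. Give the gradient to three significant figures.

Pressure head at OW-9: ψ = P/(ρg) = 593×1000 / (1000 × 9.81) = 60.45 m.
Total head at OW-9: h = z + ψ = 306.26 + 60.45 = 366.71 m.
Total head at OW-14: h = 370.90 − 9.18 = 361.72 m.
Head difference: h(OW-9) − h(OW-14) = 366.71 − 361.72 = 4.99 m.
Hydraulic gradient: i = |Δh| / L = 4.99 / 1244 = 0.00401.
Flow is from higher to lower head: from OW-9 toward OW-14, i.e. toward the north-west.

i ≈ 0.00401; groundwater flows toward the north-west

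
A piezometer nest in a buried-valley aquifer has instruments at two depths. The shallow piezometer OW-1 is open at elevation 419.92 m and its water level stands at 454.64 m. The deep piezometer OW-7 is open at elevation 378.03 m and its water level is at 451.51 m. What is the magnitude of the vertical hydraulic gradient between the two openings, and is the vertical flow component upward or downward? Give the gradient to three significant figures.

|i_v| ≈ 0.0747; vertical flow is downward

Total head at OW-1: h = 454.64 m (water level in the standpipe).
Total head at OW-7: h = 451.51 m.
Δh = h(OW-1) − h(OW-7) = 454.64 − 451.51 = 3.13 m.
Vertical separation Δz = 419.92 − 378.03 = 41.89 m.
|i_v| = |Δh| / Δz = 3.13 / 41.89 = 0.0747.
Head is higher in the shallow piezometer, so vertical flow is downward (recharge condition).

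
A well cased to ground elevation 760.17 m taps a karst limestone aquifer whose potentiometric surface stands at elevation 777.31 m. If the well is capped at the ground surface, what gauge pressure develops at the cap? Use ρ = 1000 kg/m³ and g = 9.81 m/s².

Head above the cap: Δh = 777.31 − 760.17 = 17.14 m.
P = ρgΔh = 1000 × 9.81 × 17.14 = 168143 Pa ≈ 168 kPa.

P ≈ 168 kPa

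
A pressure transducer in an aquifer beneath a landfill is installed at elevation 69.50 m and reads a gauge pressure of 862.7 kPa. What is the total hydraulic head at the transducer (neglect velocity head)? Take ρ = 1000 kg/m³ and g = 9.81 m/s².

ψ = P/(ρg) = 862.7×1000 / (1000 × 9.81) = 87.94 m.
h = z + ψ = 69.50 + 87.94 = 157.44 m.

h ≈ 157.44 m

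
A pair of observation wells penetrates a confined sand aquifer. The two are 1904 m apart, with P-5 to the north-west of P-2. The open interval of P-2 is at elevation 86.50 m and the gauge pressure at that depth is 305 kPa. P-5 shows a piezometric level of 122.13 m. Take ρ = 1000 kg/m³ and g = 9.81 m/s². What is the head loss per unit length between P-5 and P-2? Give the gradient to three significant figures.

Pressure head at P-2: ψ = P/(ρg) = 305×1000 / (1000 × 9.81) = 31.09 m.
Total head at P-2: h = z + ψ = 86.50 + 31.09 = 117.59 m.
Total head at P-5: h = 122.13 m (water level in the piezometer is the total head).
Head difference: h(P-2) − h(P-5) = 117.59 − 122.13 = -4.54 m.
Hydraulic gradient: i = |Δh| / L = 4.54 / 1904 = 0.00238.

i ≈ 0.00238 m/m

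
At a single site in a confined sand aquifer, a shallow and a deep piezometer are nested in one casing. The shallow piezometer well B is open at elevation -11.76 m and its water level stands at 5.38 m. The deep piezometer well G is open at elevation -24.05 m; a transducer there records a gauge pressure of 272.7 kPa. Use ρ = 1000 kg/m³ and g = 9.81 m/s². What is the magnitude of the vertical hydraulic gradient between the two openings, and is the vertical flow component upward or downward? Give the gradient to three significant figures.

Total head at well B: h = 5.38 m (water level in the standpipe).
Pressure head at well G: ψ = P/(ρg) = 272.7×1000 / (1000 × 9.81) = 27.80 m.
Total head at well G: h = z + ψ = -24.05 + 27.80 = 3.75 m.
Δh = h(well B) − h(well G) = 5.38 − 3.75 = 1.63 m.
Vertical separation Δz = -11.76 − (-24.05) = 12.29 m.
|i_v| = |Δh| / Δz = 1.63 / 12.29 = 0.133.
Head is higher in the shallow piezometer, so vertical flow is downward (recharge condition).

|i_v| ≈ 0.133; vertical flow is downward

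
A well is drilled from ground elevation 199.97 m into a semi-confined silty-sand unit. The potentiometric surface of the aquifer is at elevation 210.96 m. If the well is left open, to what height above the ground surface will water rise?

≈ 10.99 m above ground

Water rises to the potentiometric surface, so the rise above ground = 210.96 − 199.97 = 10.99 m.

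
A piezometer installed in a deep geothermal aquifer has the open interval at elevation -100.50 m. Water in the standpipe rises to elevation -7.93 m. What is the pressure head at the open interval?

Total head h = -7.93 m (the water-surface elevation in the piezometer).
Pressure head ψ = h − z = -7.93 − (-100.50) = 92.57 m.

ψ ≈ 92.57 m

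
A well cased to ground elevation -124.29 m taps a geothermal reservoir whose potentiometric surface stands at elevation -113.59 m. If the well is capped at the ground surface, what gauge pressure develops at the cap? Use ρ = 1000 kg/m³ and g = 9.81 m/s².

Head above the cap: Δh = -113.59 − (-124.29) = 10.70 m.
P = ρgΔh = 1000 × 9.81 × 10.70 = 104967 Pa ≈ 105 kPa.

P ≈ 105 kPa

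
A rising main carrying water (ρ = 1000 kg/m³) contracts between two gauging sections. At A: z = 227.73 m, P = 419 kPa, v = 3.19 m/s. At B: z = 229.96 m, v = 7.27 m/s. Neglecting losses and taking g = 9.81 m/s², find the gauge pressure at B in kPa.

Pressure head at A: ψ₁ = P₁/(ρg) = 419×1000 / (1000 × 9.81) = 42.71 m.
Velocity heads: v₁²/2g = 3.19²/19.62 = 0.519 m; v₂²/2g = 7.27²/19.62 = 2.694 m.
Total head H = z₁ + ψ₁ + v₁²/2g = 227.73 + 42.71 + 0.519 = 270.96 m.
ψ₂ = H − z₂ − v₂²/2g = 270.96 − 229.96 − 2.694 = 38.31 m.
P₂ = ρgψ₂ = 1000 × 9.81 × 38.31 ≈ 376 kPa.

P₂ ≈ 376 kPa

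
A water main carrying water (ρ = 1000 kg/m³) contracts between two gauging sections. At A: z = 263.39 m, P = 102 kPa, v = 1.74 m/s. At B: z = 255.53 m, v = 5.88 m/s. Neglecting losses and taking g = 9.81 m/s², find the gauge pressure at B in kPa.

P₂ ≈ 163 kPa

Pressure head at A: ψ₁ = P₁/(ρg) = 102×1000 / (1000 × 9.81) = 10.40 m.
Velocity heads: v₁²/2g = 1.74²/19.62 = 0.154 m; v₂²/2g = 5.88²/19.62 = 1.762 m.
Total head H = z₁ + ψ₁ + v₁²/2g = 263.39 + 10.40 + 0.154 = 273.94 m.
ψ₂ = H − z₂ − v₂²/2g = 273.94 − 255.53 − 1.762 = 16.65 m.
P₂ = ρgψ₂ = 1000 × 9.81 × 16.65 ≈ 163 kPa.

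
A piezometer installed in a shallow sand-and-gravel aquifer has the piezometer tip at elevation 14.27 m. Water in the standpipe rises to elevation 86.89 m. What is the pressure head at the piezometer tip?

ψ ≈ 72.62 m

Total head h = 86.89 m (the water-surface elevation in the piezometer).
Pressure head ψ = h − z = 86.89 − 14.27 = 72.62 m.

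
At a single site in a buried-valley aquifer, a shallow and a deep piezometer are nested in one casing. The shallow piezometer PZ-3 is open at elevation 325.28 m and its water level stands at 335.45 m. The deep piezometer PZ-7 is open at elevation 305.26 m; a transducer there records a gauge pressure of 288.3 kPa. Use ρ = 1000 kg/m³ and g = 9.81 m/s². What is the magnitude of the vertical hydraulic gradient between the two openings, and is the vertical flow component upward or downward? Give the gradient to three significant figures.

Total head at PZ-3: h = 335.45 m (water level in the standpipe).
Pressure head at PZ-7: ψ = P/(ρg) = 288.3×1000 / (1000 × 9.81) = 29.39 m.
Total head at PZ-7: h = z + ψ = 305.26 + 29.39 = 334.65 m.
Δh = h(PZ-3) − h(PZ-7) = 335.45 − 334.65 = 0.80 m.
Vertical separation Δz = 325.28 − 305.26 = 20.02 m.
|i_v| = |Δh| / Δz = 0.80 / 20.02 = 0.0400.
Head is higher in the shallow piezometer, so vertical flow is downward (recharge condition).

|i_v| ≈ 0.0400; vertical flow is downward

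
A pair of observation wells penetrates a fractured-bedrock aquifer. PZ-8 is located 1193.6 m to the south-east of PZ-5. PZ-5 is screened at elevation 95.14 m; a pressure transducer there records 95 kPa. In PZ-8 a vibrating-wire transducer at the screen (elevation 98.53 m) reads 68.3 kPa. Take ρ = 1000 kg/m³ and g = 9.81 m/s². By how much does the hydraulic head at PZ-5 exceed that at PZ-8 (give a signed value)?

Δh ≈ -0.67 m

Pressure head at PZ-5: ψ = P/(ρg) = 95×1000 / (1000 × 9.81) = 9.68 m.
Total head at PZ-5: h = z + ψ = 95.14 + 9.68 = 104.82 m.
Pressure head at PZ-8: ψ = P/(ρg) = 68.3×1000 / (1000 × 9.81) = 6.96 m.
Total head at PZ-8: h = z + ψ = 98.53 + 6.96 = 105.49 m.
Head difference: h(PZ-5) − h(PZ-8) = 104.82 − 105.49 = -0.67 m.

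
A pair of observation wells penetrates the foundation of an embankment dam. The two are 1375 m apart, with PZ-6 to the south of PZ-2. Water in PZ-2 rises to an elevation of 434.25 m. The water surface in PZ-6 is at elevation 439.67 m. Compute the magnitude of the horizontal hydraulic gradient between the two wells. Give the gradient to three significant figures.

i ≈ 0.00394

Total head at PZ-2: h = 434.25 m (water level in the piezometer is the total head).
Total head at PZ-6: h = 439.67 m (water level in the piezometer is the total head).
Head difference: h(PZ-2) − h(PZ-6) = 434.25 − 439.67 = -5.42 m.
Hydraulic gradient: i = |Δh| / L = 5.42 / 1375 = 0.00394.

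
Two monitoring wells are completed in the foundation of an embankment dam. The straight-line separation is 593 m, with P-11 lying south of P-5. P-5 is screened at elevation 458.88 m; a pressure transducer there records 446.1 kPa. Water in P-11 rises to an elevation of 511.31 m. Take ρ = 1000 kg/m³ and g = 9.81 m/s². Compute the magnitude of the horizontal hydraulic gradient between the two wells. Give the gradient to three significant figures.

Pressure head at P-5: ψ = P/(ρg) = 446.1×1000 / (1000 × 9.81) = 45.47 m.
Total head at P-5: h = z + ψ = 458.88 + 45.47 = 504.35 m.
Total head at P-11: h = 511.31 m (water level in the piezometer is the total head).
Head difference: h(P-5) − h(P-11) = 504.35 − 511.31 = -6.96 m.
Hydraulic gradient: i = |Δh| / L = 6.96 / 593 = 0.0117.

i ≈ 0.0117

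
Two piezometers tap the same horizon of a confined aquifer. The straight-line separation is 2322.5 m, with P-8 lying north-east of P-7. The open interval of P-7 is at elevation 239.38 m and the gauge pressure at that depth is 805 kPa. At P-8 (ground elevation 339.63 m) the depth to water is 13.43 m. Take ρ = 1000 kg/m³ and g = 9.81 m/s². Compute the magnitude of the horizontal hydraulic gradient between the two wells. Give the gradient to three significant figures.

Pressure head at P-7: ψ = P/(ρg) = 805×1000 / (1000 × 9.81) = 82.06 m.
Total head at P-7: h = z + ψ = 239.38 + 82.06 = 321.44 m.
Total head at P-8: h = 339.63 − 13.43 = 326.20 m.
Head difference: h(P-7) − h(P-8) = 321.44 − 326.20 = -4.76 m.
Hydraulic gradient: i = |Δh| / L = 4.76 / 2322.5 = 0.00205.

i ≈ 0.00205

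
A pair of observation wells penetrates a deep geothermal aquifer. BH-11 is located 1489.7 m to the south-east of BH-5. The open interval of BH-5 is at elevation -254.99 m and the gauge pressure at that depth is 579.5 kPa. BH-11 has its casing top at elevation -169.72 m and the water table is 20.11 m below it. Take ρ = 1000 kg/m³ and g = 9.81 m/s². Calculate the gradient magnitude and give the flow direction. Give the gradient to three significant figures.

i ≈ 0.00409; groundwater flows toward the north-west

Pressure head at BH-5: ψ = P/(ρg) = 579.5×1000 / (1000 × 9.81) = 59.07 m.
Total head at BH-5: h = z + ψ = -254.99 + 59.07 = -195.92 m.
Total head at BH-11: h = -169.72 − 20.11 = -189.83 m.
Head difference: h(BH-5) − h(BH-11) = -195.92 − (-189.83) = -6.09 m.
Hydraulic gradient: i = |Δh| / L = 6.09 / 1489.7 = 0.00409.
Flow is from higher to lower head: from BH-11 toward BH-5, i.e. toward the north-west.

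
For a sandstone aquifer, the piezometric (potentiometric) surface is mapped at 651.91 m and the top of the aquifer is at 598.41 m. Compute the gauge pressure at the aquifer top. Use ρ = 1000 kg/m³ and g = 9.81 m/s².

Pressure head at the aquifer top: ψ = h − z = 651.91 − 598.41 = 53.50 m.
P = ρgψ = 1000 × 9.81 × 53.50 = 524835 Pa ≈ 525 kPa.

P ≈ 525 kPa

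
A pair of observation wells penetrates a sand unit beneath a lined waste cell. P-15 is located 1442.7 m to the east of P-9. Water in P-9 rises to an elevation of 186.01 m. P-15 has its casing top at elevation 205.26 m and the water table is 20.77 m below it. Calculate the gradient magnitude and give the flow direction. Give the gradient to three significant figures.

Total head at P-9: h = 186.01 m (water level in the piezometer is the total head).
Total head at P-15: h = 205.26 − 20.77 = 184.49 m.
Head difference: h(P-9) − h(P-15) = 186.01 − 184.49 = 1.52 m.
Hydraulic gradient: i = |Δh| / L = 1.52 / 1442.7 = 0.00105.
Flow is from higher to lower head: from P-9 toward P-15, i.e. toward the east.

i ≈ 0.00105; groundwater flows toward the east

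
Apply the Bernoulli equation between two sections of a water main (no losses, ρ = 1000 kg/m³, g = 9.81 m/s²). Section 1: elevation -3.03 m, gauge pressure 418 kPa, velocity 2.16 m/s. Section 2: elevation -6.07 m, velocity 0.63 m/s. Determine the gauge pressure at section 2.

Pressure head at 1: ψ₁ = P₁/(ρg) = 418×1000 / (1000 × 9.81) = 42.61 m.
Velocity heads: v₁²/2g = 2.16²/19.62 = 0.238 m; v₂²/2g = 0.63²/19.62 = 0.020 m.
Total head H = z₁ + ψ₁ + v₁²/2g = -3.03 + 42.61 + 0.238 = 39.82 m.
ψ₂ = H − z₂ − v₂²/2g = 39.82 − (-6.07) − 0.020 = 45.87 m.
P₂ = ρgψ₂ = 1000 × 9.81 × 45.87 ≈ 450 kPa.

P₂ ≈ 450 kPa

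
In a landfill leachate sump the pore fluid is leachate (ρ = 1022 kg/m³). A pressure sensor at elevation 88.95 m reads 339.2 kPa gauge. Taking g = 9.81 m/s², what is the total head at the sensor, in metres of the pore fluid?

ψ = P/(ρg) = 339.2×1000 / (1022 × 9.81) = 33.83 m.
h = z + ψ = 88.95 + 33.83 = 122.78 m.

h ≈ 122.78 m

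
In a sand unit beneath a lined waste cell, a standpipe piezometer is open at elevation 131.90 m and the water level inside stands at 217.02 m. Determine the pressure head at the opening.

Total head h = 217.02 m (the water-surface elevation in the piezometer).
Pressure head ψ = h − z = 217.02 − 131.90 = 85.12 m.

ψ ≈ 85.12 m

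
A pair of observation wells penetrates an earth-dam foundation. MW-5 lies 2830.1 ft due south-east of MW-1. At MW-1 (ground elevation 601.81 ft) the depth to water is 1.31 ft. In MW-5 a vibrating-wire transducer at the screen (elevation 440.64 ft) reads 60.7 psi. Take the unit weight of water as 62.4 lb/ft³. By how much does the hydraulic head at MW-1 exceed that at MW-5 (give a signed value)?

Δh ≈ 19.78 ft

Total head at MW-1: h = 601.81 − 1.31 = 600.50 ft.
Pressure head at MW-5: ψ = 144·P/γ = 144 × 60.7 / 62.4 = 140.08 ft.
Total head at MW-5: h = z + ψ = 440.64 + 140.08 = 580.72 ft.
Head difference: h(MW-1) − h(MW-5) = 600.50 − 580.72 = 19.78 ft.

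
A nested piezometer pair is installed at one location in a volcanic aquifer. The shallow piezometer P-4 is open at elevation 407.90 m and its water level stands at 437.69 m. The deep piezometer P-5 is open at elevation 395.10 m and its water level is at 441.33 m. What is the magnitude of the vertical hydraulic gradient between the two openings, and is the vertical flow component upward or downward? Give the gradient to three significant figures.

Total head at P-4: h = 437.69 m (water level in the standpipe).
Total head at P-5: h = 441.33 m.
Δh = h(P-4) − h(P-5) = 437.69 − 441.33 = -3.64 m.
Vertical separation Δz = 407.90 − 395.10 = 12.80 m.
|i_v| = |Δh| / Δz = 3.64 / 12.80 = 0.284.
Head is higher in the deep piezometer, so vertical flow is upward (discharge condition).

|i_v| ≈ 0.284; vertical flow is upward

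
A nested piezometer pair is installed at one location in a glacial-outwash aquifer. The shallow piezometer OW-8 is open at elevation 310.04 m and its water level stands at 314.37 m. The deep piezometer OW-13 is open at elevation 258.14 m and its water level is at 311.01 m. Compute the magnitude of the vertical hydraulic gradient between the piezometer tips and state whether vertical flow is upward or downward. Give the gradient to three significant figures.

|i_v| ≈ 0.0647; vertical flow is downward

Total head at OW-8: h = 314.37 m (water level in the standpipe).
Total head at OW-13: h = 311.01 m.
Δh = h(OW-8) − h(OW-13) = 314.37 − 311.01 = 3.36 m.
Vertical separation Δz = 310.04 − 258.14 = 51.90 m.
|i_v| = |Δh| / Δz = 3.36 / 51.90 = 0.0647.
Head is higher in the shallow piezometer, so vertical flow is downward (recharge condition).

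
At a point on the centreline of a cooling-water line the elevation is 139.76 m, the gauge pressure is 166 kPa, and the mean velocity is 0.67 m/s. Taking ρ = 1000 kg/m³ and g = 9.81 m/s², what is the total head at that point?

h ≈ 156.70 m

Pressure head ψ = P/(ρg) = 166×1000 / (1000 × 9.81) = 16.92 m.
Velocity head = v²/(2g) = 0.67² / (2 × 9.81) = 0.023 m.
h = z + ψ + v²/(2g) = 139.76 + 16.92 + 0.023 = 156.70 m.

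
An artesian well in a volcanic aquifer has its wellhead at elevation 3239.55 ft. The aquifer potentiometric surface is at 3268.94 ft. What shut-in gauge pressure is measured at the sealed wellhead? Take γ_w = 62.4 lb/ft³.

Head above the cap: Δh = 3268.94 − 3239.55 = 29.39 ft.
P = γΔh/144 = 62.4 × 29.39 / 144 = 12.7 psi.

P ≈ 12.7 psi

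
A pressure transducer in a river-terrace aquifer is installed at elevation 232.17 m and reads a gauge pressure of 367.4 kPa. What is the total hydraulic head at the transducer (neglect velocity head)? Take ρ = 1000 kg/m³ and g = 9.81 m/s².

h ≈ 269.62 m

ψ = P/(ρg) = 367.4×1000 / (1000 × 9.81) = 37.45 m.
h = z + ψ = 232.17 + 37.45 = 269.62 m.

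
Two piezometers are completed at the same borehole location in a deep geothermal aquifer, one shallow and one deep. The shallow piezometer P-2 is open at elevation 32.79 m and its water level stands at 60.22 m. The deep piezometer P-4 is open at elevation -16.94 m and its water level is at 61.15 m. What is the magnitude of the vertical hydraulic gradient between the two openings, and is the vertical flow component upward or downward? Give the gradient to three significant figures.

|i_v| ≈ 0.0187; vertical flow is upward

Total head at P-2: h = 60.22 m (water level in the standpipe).
Total head at P-4: h = 61.15 m.
Δh = h(P-2) − h(P-4) = 60.22 − 61.15 = -0.93 m.
Vertical separation Δz = 32.79 − (-16.94) = 49.73 m.
|i_v| = |Δh| / Δz = 0.93 / 49.73 = 0.0187.
Head is higher in the deep piezometer, so vertical flow is upward (discharge condition).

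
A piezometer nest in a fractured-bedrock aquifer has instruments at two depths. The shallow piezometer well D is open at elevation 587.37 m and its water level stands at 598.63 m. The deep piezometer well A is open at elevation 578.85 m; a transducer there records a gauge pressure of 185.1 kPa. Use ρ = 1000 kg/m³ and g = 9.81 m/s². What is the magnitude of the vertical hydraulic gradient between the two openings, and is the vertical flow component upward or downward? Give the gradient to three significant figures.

|i_v| ≈ 0.107; vertical flow is downward

Total head at well D: h = 598.63 m (water level in the standpipe).
Pressure head at well A: ψ = P/(ρg) = 185.1×1000 / (1000 × 9.81) = 18.87 m.
Total head at well A: h = z + ψ = 578.85 + 18.87 = 597.72 m.
Δh = h(well D) − h(well A) = 598.63 − 597.72 = 0.91 m.
Vertical separation Δz = 587.37 − 578.85 = 8.52 m.
|i_v| = |Δh| / Δz = 0.91 / 8.52 = 0.107.
Head is higher in the shallow piezometer, so vertical flow is downward (recharge condition).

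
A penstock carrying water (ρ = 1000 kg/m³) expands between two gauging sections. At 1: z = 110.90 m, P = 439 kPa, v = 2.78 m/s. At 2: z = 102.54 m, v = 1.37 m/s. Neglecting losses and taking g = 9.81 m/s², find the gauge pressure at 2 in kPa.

Pressure head at 1: ψ₁ = P₁/(ρg) = 439×1000 / (1000 × 9.81) = 44.75 m.
Velocity heads: v₁²/2g = 2.78²/19.62 = 0.394 m; v₂²/2g = 1.37²/19.62 = 0.096 m.
Total head H = z₁ + ψ₁ + v₁²/2g = 110.90 + 44.75 + 0.394 = 156.04 m.
ψ₂ = H − z₂ − v₂²/2g = 156.04 − 102.54 − 0.096 = 53.40 m.
P₂ = ρgψ₂ = 1000 × 9.81 × 53.40 ≈ 524 kPa.

P₂ ≈ 524 kPa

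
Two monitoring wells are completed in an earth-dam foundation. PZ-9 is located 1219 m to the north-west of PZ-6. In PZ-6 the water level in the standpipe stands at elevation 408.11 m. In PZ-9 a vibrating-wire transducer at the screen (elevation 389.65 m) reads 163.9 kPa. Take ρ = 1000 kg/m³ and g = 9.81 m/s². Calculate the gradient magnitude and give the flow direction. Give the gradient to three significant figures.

i ≈ 0.00144; groundwater flows toward the north-west

Total head at PZ-6: h = 408.11 m (water level in the piezometer is the total head).
Pressure head at PZ-9: ψ = P/(ρg) = 163.9×1000 / (1000 × 9.81) = 16.71 m.
Total head at PZ-9: h = z + ψ = 389.65 + 16.71 = 406.36 m.
Head difference: h(PZ-6) − h(PZ-9) = 408.11 − 406.36 = 1.75 m.
Hydraulic gradient: i = |Δh| / L = 1.75 / 1219 = 0.00144.
Flow is from higher to lower head: from PZ-6 toward PZ-9, i.e. toward the north-west.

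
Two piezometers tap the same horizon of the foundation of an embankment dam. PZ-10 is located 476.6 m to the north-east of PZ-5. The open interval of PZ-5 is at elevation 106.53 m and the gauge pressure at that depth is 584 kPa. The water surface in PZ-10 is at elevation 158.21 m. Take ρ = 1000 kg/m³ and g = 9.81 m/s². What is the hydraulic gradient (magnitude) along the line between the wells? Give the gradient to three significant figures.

i ≈ 0.0165

Pressure head at PZ-5: ψ = P/(ρg) = 584×1000 / (1000 × 9.81) = 59.53 m.
Total head at PZ-5: h = z + ψ = 106.53 + 59.53 = 166.06 m.
Total head at PZ-10: h = 158.21 m (water level in the piezometer is the total head).
Head difference: h(PZ-5) − h(PZ-10) = 166.06 − 158.21 = 7.85 m.
Hydraulic gradient: i = |Δh| / L = 7.85 / 476.6 = 0.0165.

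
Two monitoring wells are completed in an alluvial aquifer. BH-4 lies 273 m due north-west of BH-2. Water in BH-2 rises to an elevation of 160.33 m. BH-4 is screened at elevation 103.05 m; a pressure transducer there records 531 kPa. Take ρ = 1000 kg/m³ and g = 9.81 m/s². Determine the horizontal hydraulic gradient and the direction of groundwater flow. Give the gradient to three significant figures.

i ≈ 0.0115; groundwater flows toward the north-west

Total head at BH-2: h = 160.33 m (water level in the piezometer is the total head).
Pressure head at BH-4: ψ = P/(ρg) = 531×1000 / (1000 × 9.81) = 54.13 m.
Total head at BH-4: h = z + ψ = 103.05 + 54.13 = 157.18 m.
Head difference: h(BH-2) − h(BH-4) = 160.33 − 157.18 = 3.15 m.
Hydraulic gradient: i = |Δh| / L = 3.15 / 273 = 0.0115.
Flow is from higher to lower head: from BH-2 toward BH-4, i.e. toward the north-west.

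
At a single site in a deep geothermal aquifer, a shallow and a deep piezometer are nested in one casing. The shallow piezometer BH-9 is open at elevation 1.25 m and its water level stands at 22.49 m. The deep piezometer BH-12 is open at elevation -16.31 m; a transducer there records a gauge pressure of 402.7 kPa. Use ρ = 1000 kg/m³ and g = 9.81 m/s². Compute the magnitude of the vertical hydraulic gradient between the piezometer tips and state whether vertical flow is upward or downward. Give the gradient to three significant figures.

|i_v| ≈ 0.128; vertical flow is upward

Total head at BH-9: h = 22.49 m (water level in the standpipe).
Pressure head at BH-12: ψ = P/(ρg) = 402.7×1000 / (1000 × 9.81) = 41.05 m.
Total head at BH-12: h = z + ψ = -16.31 + 41.05 = 24.74 m.
Δh = h(BH-9) − h(BH-12) = 22.49 − 24.74 = -2.25 m.
Vertical separation Δz = 1.25 − (-16.31) = 17.56 m.
|i_v| = |Δh| / Δz = 2.25 / 17.56 = 0.128.
Head is higher in the deep piezometer, so vertical flow is upward (discharge condition).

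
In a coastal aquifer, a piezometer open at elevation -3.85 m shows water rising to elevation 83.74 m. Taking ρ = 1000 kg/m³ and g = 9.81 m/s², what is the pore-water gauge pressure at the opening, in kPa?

Pressure head ψ = h − z = 83.74 − (-3.85) = 87.59 m.
P = ρgψ = 1000 × 9.81 × 87.59 = 859258 Pa ≈ 859 kPa.

P ≈ 859 kPa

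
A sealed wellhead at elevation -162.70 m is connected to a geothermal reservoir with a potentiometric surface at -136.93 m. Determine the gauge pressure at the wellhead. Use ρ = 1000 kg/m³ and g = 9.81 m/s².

P ≈ 253 kPa

Head above the cap: Δh = -136.93 − (-162.70) = 25.77 m.
P = ρgΔh = 1000 × 9.81 × 25.77 = 252804 Pa ≈ 253 kPa.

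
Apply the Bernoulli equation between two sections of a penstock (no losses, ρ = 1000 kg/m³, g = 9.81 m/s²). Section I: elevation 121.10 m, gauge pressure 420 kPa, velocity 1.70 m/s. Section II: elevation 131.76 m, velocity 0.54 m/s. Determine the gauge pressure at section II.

P₂ ≈ 317 kPa

Pressure head at I: ψ₁ = P₁/(ρg) = 420×1000 / (1000 × 9.81) = 42.81 m.
Velocity heads: v₁²/2g = 1.70²/19.62 = 0.147 m; v₂²/2g = 0.54²/19.62 = 0.015 m.
Total head H = z₁ + ψ₁ + v₁²/2g = 121.10 + 42.81 + 0.147 = 164.06 m.
ψ₂ = H − z₂ − v₂²/2g = 164.06 − 131.76 − 0.015 = 32.29 m.
P₂ = ρgψ₂ = 1000 × 9.81 × 32.29 ≈ 317 kPa.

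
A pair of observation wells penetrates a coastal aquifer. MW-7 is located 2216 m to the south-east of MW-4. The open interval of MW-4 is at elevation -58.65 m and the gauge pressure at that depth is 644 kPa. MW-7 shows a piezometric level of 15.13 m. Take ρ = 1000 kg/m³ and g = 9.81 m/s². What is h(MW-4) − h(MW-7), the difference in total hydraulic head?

Pressure head at MW-4: ψ = P/(ρg) = 644×1000 / (1000 × 9.81) = 65.65 m.
Total head at MW-4: h = z + ψ = -58.65 + 65.65 = 7.00 m.
Total head at MW-7: h = 15.13 m (water level in the piezometer is the total head).
Head difference: h(MW-4) − h(MW-7) = 7.00 − 15.13 = -8.13 m.

Δh ≈ -8.13 m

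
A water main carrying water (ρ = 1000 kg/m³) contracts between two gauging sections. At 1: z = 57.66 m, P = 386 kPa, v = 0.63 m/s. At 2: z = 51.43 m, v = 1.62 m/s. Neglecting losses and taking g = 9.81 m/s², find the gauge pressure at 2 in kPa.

P₂ ≈ 446 kPa

Pressure head at 1: ψ₁ = P₁/(ρg) = 386×1000 / (1000 × 9.81) = 39.35 m.
Velocity heads: v₁²/2g = 0.63²/19.62 = 0.020 m; v₂²/2g = 1.62²/19.62 = 0.134 m.
Total head H = z₁ + ψ₁ + v₁²/2g = 57.66 + 39.35 + 0.020 = 97.03 m.
ψ₂ = H − z₂ − v₂²/2g = 97.03 − 51.43 − 0.134 = 45.47 m.
P₂ = ρgψ₂ = 1000 × 9.81 × 45.47 ≈ 446 kPa.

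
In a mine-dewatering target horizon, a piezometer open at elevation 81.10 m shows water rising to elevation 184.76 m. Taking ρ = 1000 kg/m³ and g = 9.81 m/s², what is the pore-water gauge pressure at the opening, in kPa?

Pressure head ψ = h − z = 184.76 − 81.10 = 103.66 m.
P = ρgψ = 1000 × 9.81 × 103.66 = 1016905 Pa ≈ 1020 kPa.

P ≈ 1020 kPa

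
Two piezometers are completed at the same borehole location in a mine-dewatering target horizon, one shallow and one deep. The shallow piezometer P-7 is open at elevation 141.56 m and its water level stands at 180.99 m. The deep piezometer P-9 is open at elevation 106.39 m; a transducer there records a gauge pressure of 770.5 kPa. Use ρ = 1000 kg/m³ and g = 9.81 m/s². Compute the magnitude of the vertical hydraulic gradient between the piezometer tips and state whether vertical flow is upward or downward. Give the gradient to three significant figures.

|i_v| ≈ 0.112; vertical flow is upward

Total head at P-7: h = 180.99 m (water level in the standpipe).
Pressure head at P-9: ψ = P/(ρg) = 770.5×1000 / (1000 × 9.81) = 78.54 m.
Total head at P-9: h = z + ψ = 106.39 + 78.54 = 184.93 m.
Δh = h(P-7) − h(P-9) = 180.99 − 184.93 = -3.94 m.
Vertical separation Δz = 141.56 − 106.39 = 35.17 m.
|i_v| = |Δh| / Δz = 3.94 / 35.17 = 0.112.
Head is higher in the deep piezometer, so vertical flow is upward (discharge condition).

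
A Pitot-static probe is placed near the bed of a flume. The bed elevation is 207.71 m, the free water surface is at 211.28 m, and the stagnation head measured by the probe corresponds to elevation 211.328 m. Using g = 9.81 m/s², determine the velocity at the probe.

v ≈ 0.970 m/s

Near the bed, under hydrostatic conditions, the piezometric head (z + ψ) equals the free-surface elevation, 211.28 m.
Velocity head = total − piezometric = 211.328 − 211.28 = 0.048 m.
v = √(2g·h_v) = √(2 × 9.81 × 0.048) = 0.970 m/s.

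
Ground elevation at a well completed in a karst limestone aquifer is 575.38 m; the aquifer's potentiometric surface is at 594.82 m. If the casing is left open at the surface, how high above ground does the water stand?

Water rises to the potentiometric surface, so the rise above ground = 594.82 − 575.38 = 19.44 m.

≈ 19.44 m above ground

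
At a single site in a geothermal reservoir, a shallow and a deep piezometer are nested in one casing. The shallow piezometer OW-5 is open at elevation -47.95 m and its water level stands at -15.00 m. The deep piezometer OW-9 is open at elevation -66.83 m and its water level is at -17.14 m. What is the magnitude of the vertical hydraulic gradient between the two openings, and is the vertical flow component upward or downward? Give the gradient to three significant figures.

Total head at OW-5: h = -15.00 m (water level in the standpipe).
Total head at OW-9: h = -17.14 m.
Δh = h(OW-5) − h(OW-9) = -15.00 − (-17.14) = 2.14 m.
Vertical separation Δz = -47.95 − (-66.83) = 18.88 m.
|i_v| = |Δh| / Δz = 2.14 / 18.88 = 0.113.
Head is higher in the shallow piezometer, so vertical flow is downward (recharge condition).

|i_v| ≈ 0.113; vertical flow is downward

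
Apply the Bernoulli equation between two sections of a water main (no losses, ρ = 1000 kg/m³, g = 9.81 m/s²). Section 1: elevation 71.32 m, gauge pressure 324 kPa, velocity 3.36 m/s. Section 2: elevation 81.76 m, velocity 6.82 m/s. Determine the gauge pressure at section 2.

Pressure head at 1: ψ₁ = P₁/(ρg) = 324×1000 / (1000 × 9.81) = 33.03 m.
Velocity heads: v₁²/2g = 3.36²/19.62 = 0.575 m; v₂²/2g = 6.82²/19.62 = 2.371 m.
Total head H = z₁ + ψ₁ + v₁²/2g = 71.32 + 33.03 + 0.575 = 104.92 m.
ψ₂ = H − z₂ − v₂²/2g = 104.92 − 81.76 − 2.371 = 20.79 m.
P₂ = ρgψ₂ = 1000 × 9.81 × 20.79 ≈ 204 kPa.

P₂ ≈ 204 kPa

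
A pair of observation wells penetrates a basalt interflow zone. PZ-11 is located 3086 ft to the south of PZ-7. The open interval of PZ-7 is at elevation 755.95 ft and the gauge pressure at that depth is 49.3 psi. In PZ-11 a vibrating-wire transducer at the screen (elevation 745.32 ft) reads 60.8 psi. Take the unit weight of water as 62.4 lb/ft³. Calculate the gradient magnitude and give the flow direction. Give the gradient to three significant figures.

i ≈ 0.00516; groundwater flows toward the north

Pressure head at PZ-7: ψ = 144·P/γ = 144 × 49.3 / 62.4 = 113.77 ft.
Total head at PZ-7: h = z + ψ = 755.95 + 113.77 = 869.72 ft.
Pressure head at PZ-11: ψ = 144·P/γ = 144 × 60.8 / 62.4 = 140.31 ft.
Total head at PZ-11: h = z + ψ = 745.32 + 140.31 = 885.63 ft.
Head difference: h(PZ-7) − h(PZ-11) = 869.72 − 885.63 = -15.91 ft.
Hydraulic gradient: i = |Δh| / L = 15.91 / 3086 = 0.00516.
Flow is from higher to lower head: from PZ-11 toward PZ-7, i.e. toward the north.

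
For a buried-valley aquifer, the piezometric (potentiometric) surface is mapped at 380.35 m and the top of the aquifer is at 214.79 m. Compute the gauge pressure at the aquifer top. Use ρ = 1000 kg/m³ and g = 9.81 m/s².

P ≈ 1620 kPa

Pressure head at the aquifer top: ψ = h − z = 380.35 − 214.79 = 165.56 m.
P = ρgψ = 1000 × 9.81 × 165.56 = 1624144 Pa ≈ 1620 kPa.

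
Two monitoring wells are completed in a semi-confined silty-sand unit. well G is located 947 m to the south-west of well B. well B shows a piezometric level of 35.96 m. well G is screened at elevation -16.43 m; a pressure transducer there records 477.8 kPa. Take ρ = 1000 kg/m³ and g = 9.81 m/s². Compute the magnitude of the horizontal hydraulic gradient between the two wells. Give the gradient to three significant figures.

i ≈ 0.00389

Total head at well B: h = 35.96 m (water level in the piezometer is the total head).
Pressure head at well G: ψ = P/(ρg) = 477.8×1000 / (1000 × 9.81) = 48.71 m.
Total head at well G: h = z + ψ = -16.43 + 48.71 = 32.28 m.
Head difference: h(well B) − h(well G) = 35.96 − 32.28 = 3.68 m.
Hydraulic gradient: i = |Δh| / L = 3.68 / 947 = 0.00389.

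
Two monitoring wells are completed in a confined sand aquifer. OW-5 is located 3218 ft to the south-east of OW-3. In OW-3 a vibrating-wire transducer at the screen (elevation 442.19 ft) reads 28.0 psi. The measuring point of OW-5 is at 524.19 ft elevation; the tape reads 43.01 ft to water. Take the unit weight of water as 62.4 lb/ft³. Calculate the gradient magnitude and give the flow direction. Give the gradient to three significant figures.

i ≈ 0.00796; groundwater flows toward the south-east

Pressure head at OW-3: ψ = 144·P/γ = 144 × 28.0 / 62.4 = 64.62 ft.
Total head at OW-3: h = z + ψ = 442.19 + 64.62 = 506.81 ft.
Total head at OW-5: h = 524.19 − 43.01 = 481.18 ft.
Head difference: h(OW-3) − h(OW-5) = 506.81 − 481.18 = 25.63 ft.
Hydraulic gradient: i = |Δh| / L = 25.63 / 3218 = 0.00796.
Flow is from higher to lower head: from OW-3 toward OW-5, i.e. toward the south-east.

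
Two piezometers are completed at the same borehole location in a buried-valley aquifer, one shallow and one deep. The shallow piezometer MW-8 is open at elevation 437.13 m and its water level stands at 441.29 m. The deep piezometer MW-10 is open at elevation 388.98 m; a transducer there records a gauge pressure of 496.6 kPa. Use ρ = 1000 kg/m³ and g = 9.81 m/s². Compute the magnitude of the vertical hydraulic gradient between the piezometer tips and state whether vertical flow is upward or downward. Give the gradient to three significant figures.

Total head at MW-8: h = 441.29 m (water level in the standpipe).
Pressure head at MW-10: ψ = P/(ρg) = 496.6×1000 / (1000 × 9.81) = 50.62 m.
Total head at MW-10: h = z + ψ = 388.98 + 50.62 = 439.60 m.
Δh = h(MW-8) − h(MW-10) = 441.29 − 439.60 = 1.69 m.
Vertical separation Δz = 437.13 − 388.98 = 48.15 m.
|i_v| = |Δh| / Δz = 1.69 / 48.15 = 0.0351.
Head is higher in the shallow piezometer, so vertical flow is downward (recharge condition).

|i_v| ≈ 0.0351; vertical flow is downward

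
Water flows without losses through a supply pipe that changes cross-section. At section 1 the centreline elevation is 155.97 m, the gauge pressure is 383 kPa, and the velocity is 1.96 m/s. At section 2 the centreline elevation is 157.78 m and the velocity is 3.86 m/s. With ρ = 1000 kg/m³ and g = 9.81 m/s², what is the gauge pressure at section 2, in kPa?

Pressure head at 1: ψ₁ = P₁/(ρg) = 383×1000 / (1000 × 9.81) = 39.04 m.
Velocity heads: v₁²/2g = 1.96²/19.62 = 0.196 m; v₂²/2g = 3.86²/19.62 = 0.759 m.
Total head H = z₁ + ψ₁ + v₁²/2g = 155.97 + 39.04 + 0.196 = 195.21 m.
ψ₂ = H − z₂ − v₂²/2g = 195.21 − 157.78 − 0.759 = 36.67 m.
P₂ = ρgψ₂ = 1000 × 9.81 × 36.67 ≈ 360 kPa.

P₂ ≈ 360 kPa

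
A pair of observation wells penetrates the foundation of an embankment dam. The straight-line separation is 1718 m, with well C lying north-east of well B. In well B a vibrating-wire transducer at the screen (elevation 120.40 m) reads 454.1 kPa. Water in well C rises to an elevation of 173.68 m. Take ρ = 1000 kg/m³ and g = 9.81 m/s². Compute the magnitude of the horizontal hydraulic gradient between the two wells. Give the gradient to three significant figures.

Pressure head at well B: ψ = P/(ρg) = 454.1×1000 / (1000 × 9.81) = 46.29 m.
Total head at well B: h = z + ψ = 120.40 + 46.29 = 166.69 m.
Total head at well C: h = 173.68 m (water level in the piezometer is the total head).
Head difference: h(well B) − h(well C) = 166.69 − 173.68 = -6.99 m.
Hydraulic gradient: i = |Δh| / L = 6.99 / 1718 = 0.00407.

i ≈ 0.00407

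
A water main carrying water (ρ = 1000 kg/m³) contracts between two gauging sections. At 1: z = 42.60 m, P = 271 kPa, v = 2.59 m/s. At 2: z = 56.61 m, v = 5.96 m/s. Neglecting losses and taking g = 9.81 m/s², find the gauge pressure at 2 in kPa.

P₂ ≈ 119 kPa

Pressure head at 1: ψ₁ = P₁/(ρg) = 271×1000 / (1000 × 9.81) = 27.62 m.
Velocity heads: v₁²/2g = 2.59²/19.62 = 0.342 m; v₂²/2g = 5.96²/19.62 = 1.810 m.
Total head H = z₁ + ψ₁ + v₁²/2g = 42.60 + 27.62 + 0.342 = 70.56 m.
ψ₂ = H − z₂ − v₂²/2g = 70.56 − 56.61 − 1.810 = 12.14 m.
P₂ = ρgψ₂ = 1000 × 9.81 × 12.14 ≈ 119 kPa.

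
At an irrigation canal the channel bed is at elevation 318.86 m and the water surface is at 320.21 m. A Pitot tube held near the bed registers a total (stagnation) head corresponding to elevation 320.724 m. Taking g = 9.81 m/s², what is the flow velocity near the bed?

v ≈ 3.18 m/s

Near the bed, under hydrostatic conditions, the piezometric head (z + ψ) equals the free-surface elevation, 320.21 m.
Velocity head = total − piezometric = 320.724 − 320.21 = 0.514 m.
v = √(2g·h_v) = √(2 × 9.81 × 0.514) = 3.18 m/s.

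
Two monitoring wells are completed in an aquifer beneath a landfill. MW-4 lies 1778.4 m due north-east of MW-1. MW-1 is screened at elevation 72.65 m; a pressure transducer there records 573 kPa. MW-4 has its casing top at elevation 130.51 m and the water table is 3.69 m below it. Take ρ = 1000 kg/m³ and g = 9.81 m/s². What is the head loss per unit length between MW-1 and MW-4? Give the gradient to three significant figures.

Pressure head at MW-1: ψ = P/(ρg) = 573×1000 / (1000 × 9.81) = 58.41 m.
Total head at MW-1: h = z + ψ = 72.65 + 58.41 = 131.06 m.
Total head at MW-4: h = 130.51 − 3.69 = 126.82 m.
Head difference: h(MW-1) − h(MW-4) = 131.06 − 126.82 = 4.24 m.
Hydraulic gradient: i = |Δh| / L = 4.24 / 1778.4 = 0.00238.

i ≈ 0.00238 m/m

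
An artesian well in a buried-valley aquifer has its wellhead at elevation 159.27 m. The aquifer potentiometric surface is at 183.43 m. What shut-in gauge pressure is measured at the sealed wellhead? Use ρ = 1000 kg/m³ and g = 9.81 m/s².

Head above the cap: Δh = 183.43 − 159.27 = 24.16 m.
P = ρgΔh = 1000 × 9.81 × 24.16 = 237010 Pa ≈ 237 kPa.

P ≈ 237 kPa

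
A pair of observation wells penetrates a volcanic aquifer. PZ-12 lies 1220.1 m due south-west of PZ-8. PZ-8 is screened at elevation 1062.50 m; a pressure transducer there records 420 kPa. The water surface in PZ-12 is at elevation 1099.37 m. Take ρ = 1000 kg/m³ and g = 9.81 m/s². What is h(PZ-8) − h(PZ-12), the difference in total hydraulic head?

Pressure head at PZ-8: ψ = P/(ρg) = 420×1000 / (1000 × 9.81) = 42.81 m.
Total head at PZ-8: h = z + ψ = 1062.50 + 42.81 = 1105.31 m.
Total head at PZ-12: h = 1099.37 m (water level in the piezometer is the total head).
Head difference: h(PZ-8) − h(PZ-12) = 1105.31 − 1099.37 = 5.94 m.

Δh ≈ 5.94 m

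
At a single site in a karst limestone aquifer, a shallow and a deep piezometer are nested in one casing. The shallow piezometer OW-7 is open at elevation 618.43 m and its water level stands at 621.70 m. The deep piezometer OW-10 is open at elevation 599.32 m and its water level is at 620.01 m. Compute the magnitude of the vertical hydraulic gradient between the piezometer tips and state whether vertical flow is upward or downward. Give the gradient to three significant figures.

Total head at OW-7: h = 621.70 m (water level in the standpipe).
Total head at OW-10: h = 620.01 m.
Δh = h(OW-7) − h(OW-10) = 621.70 − 620.01 = 1.69 m.
Vertical separation Δz = 618.43 − 599.32 = 19.11 m.
|i_v| = |Δh| / Δz = 1.69 / 19.11 = 0.0884.
Head is higher in the shallow piezometer, so vertical flow is downward (recharge condition).

|i_v| ≈ 0.0884; vertical flow is downward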